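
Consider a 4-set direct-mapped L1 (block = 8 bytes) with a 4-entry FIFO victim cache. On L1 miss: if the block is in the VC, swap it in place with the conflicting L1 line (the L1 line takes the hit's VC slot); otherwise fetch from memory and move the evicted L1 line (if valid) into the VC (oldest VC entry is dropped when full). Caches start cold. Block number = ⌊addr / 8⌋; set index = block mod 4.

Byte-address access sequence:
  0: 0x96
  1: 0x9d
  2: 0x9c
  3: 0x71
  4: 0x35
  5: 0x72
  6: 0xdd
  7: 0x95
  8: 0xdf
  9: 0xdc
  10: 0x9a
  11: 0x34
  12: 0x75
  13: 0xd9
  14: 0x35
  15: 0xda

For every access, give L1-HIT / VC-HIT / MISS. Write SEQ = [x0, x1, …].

SEQ = [MISS, MISS, L1-HIT, MISS, MISS, VC-HIT, MISS, VC-HIT, L1-HIT, L1-HIT, VC-HIT, VC-HIT, VC-HIT, VC-HIT, VC-HIT, L1-HIT]

  [0] addr=0x96 blk=18 s=2: MISS | VC []
  [1] addr=0x9d blk=19 s=3: MISS | VC []
  [2] addr=0x9c blk=19 s=3: L1-HIT | VC []
  [3] addr=0x71 blk=14 s=2: MISS | VC [18]
  [4] addr=0x35 blk=6 s=2: MISS | VC [18, 14]
  [5] addr=0x72 blk=14 s=2: VC-HIT | VC [18, 6]
  [6] addr=0xdd blk=27 s=3: MISS | VC [18, 6, 19]
  [7] addr=0x95 blk=18 s=2: VC-HIT | VC [14, 6, 19]
  [8] addr=0xdf blk=27 s=3: L1-HIT | VC [14, 6, 19]
  [9] addr=0xdc blk=27 s=3: L1-HIT | VC [14, 6, 19]
  [10] addr=0x9a blk=19 s=3: VC-HIT | VC [14, 6, 27]
  [11] addr=0x34 blk=6 s=2: VC-HIT | VC [14, 18, 27]
  [12] addr=0x75 blk=14 s=2: VC-HIT | VC [6, 18, 27]
  [13] addr=0xd9 blk=27 s=3: VC-HIT | VC [6, 18, 19]
  [14] addr=0x35 blk=6 s=2: VC-HIT | VC [14, 18, 19]
  [15] addr=0xda blk=27 s=3: L1-HIT | VC [14, 18, 19]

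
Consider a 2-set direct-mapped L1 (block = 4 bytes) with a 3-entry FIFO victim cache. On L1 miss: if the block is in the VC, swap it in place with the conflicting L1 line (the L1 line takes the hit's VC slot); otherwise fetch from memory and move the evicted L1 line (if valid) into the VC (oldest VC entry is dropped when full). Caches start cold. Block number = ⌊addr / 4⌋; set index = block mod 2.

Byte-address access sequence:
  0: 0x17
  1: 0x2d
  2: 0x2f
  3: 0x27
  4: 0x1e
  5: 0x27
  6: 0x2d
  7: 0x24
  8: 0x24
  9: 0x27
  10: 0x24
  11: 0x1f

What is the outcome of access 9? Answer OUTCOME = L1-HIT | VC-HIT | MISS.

OUTCOME = L1-HIT

  [0] addr=0x17 blk=5 s=1: MISS | VC []
  [1] addr=0x2d blk=11 s=1: MISS | VC [5]
  [2] addr=0x2f blk=11 s=1: L1-HIT | VC [5]
  [3] addr=0x27 blk=9 s=1: MISS | VC [5, 11]
  [4] addr=0x1e blk=7 s=1: MISS | VC [5, 11, 9]
  [5] addr=0x27 blk=9 s=1: VC-HIT | VC [5, 11, 7]
  [6] addr=0x2d blk=11 s=1: VC-HIT | VC [5, 9, 7]
  [7] addr=0x24 blk=9 s=1: VC-HIT | VC [5, 11, 7]
  [8] addr=0x24 blk=9 s=1: L1-HIT | VC [5, 11, 7]
  [9] addr=0x27 blk=9 s=1: L1-HIT | VC [5, 11, 7]
  [10] addr=0x24 blk=9 s=1: L1-HIT | VC [5, 11, 7]
  [11] addr=0x1f blk=7 s=1: VC-HIT | VC [5, 11, 9]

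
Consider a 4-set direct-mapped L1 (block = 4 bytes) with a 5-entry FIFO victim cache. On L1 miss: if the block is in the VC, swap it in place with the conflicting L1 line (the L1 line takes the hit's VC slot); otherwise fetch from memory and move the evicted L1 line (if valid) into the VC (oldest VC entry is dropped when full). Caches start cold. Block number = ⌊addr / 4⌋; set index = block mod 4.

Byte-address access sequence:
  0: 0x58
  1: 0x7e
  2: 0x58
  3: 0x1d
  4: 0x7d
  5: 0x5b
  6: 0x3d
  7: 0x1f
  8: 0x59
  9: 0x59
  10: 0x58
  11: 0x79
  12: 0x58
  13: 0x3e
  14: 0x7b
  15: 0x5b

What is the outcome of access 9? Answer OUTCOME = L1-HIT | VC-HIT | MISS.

OUTCOME = L1-HIT

#0 0x58→b22/s2 MISS; vc=[]
#1 0x7e→b31/s3 MISS; vc=[]
#2 0x58→b22/s2 L1-HIT; vc=[]
#3 0x1d→b7/s3 MISS; vc=[31]
#4 0x7d→b31/s3 VC-HIT; vc=[7]
#5 0x5b→b22/s2 L1-HIT; vc=[7]
#6 0x3d→b15/s3 MISS; vc=[7,31]
#7 0x1f→b7/s3 VC-HIT; vc=[15,31]
#8 0x59→b22/s2 L1-HIT; vc=[15,31]
#9 0x59→b22/s2 L1-HIT; vc=[15,31]
#10 0x58→b22/s2 L1-HIT; vc=[15,31]
#11 0x79→b30/s2 MISS; vc=[15,31,22]
#12 0x58→b22/s2 VC-HIT; vc=[15,31,30]
#13 0x3e→b15/s3 VC-HIT; vc=[7,31,30]
#14 0x7b→b30/s2 VC-HIT; vc=[7,31,22]
#15 0x5b→b22/s2 VC-HIT; vc=[7,31,30]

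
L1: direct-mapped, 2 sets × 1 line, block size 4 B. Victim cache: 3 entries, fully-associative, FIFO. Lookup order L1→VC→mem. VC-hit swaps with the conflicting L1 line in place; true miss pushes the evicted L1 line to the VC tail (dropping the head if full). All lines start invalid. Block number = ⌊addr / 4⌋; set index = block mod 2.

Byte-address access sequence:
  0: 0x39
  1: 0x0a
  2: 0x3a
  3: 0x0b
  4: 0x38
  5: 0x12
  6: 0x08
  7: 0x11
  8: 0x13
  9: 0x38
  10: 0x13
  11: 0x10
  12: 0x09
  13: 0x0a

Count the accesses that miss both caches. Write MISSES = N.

  [0] addr=0x39 blk=14 s=0: MISS | VC []
  [1] addr=0xa blk=2 s=0: MISS | VC [14]
  [2] addr=0x3a blk=14 s=0: VC-HIT | VC [2]
  [3] addr=0xb blk=2 s=0: VC-HIT | VC [14]
  [4] addr=0x38 blk=14 s=0: VC-HIT | VC [2]
  [5] addr=0x12 blk=4 s=0: MISS | VC [2, 14]
  [6] addr=0x8 blk=2 s=0: VC-HIT | VC [4, 14]
  [7] addr=0x11 blk=4 s=0: VC-HIT | VC [2, 14]
  [8] addr=0x13 blk=4 s=0: L1-HIT | VC [2, 14]
  [9] addr=0x38 blk=14 s=0: VC-HIT | VC [2, 4]
  [10] addr=0x13 blk=4 s=0: VC-HIT | VC [2, 14]
  [11] addr=0x10 blk=4 s=0: L1-HIT | VC [2, 14]
  [12] addr=0x9 blk=2 s=0: VC-HIT | VC [4, 14]
  [13] addr=0xa blk=2 s=0: L1-HIT | VC [4, 14]

MISSES = 3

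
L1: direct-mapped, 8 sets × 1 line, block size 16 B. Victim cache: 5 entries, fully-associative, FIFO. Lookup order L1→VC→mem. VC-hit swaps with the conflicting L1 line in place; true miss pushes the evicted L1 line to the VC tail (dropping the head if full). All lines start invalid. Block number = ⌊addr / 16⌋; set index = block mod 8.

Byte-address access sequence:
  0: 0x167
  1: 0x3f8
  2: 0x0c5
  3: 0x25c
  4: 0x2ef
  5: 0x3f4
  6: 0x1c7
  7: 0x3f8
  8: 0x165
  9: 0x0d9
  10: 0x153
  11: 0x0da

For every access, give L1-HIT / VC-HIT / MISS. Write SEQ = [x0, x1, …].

SEQ = [MISS, MISS, MISS, MISS, MISS, L1-HIT, MISS, L1-HIT, VC-HIT, MISS, MISS, VC-HIT]

  [0] addr=0x167 blk=22 s=6: MISS | VC []
  [1] addr=0x3f8 blk=63 s=7: MISS | VC []
  [2] addr=0xc5 blk=12 s=4: MISS | VC []
  [3] addr=0x25c blk=37 s=5: MISS | VC []
  [4] addr=0x2ef blk=46 s=6: MISS | VC [22]
  [5] addr=0x3f4 blk=63 s=7: L1-HIT | VC [22]
  [6] addr=0x1c7 blk=28 s=4: MISS | VC [22, 12]
  [7] addr=0x3f8 blk=63 s=7: L1-HIT | VC [22, 12]
  [8] addr=0x165 blk=22 s=6: VC-HIT | VC [46, 12]
  [9] addr=0xd9 blk=13 s=5: MISS | VC [46, 12, 37]
  [10] addr=0x153 blk=21 s=5: MISS | VC [46, 12, 37, 13]
  [11] addr=0xda blk=13 s=5: VC-HIT | VC [46, 12, 37, 21]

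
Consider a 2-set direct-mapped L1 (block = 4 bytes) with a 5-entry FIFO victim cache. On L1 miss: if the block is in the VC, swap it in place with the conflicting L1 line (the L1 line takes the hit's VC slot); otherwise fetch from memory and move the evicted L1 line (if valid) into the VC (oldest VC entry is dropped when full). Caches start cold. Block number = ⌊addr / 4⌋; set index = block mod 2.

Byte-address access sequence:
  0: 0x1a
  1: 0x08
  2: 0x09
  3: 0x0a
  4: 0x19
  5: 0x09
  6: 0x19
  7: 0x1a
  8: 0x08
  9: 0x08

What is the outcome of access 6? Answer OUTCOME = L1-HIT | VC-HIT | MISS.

OUTCOME = VC-HIT

#0 0x1a→b6/s0 MISS; vc=[]
#1 0x8→b2/s0 MISS; vc=[6]
#2 0x9→b2/s0 L1-HIT; vc=[6]
#3 0xa→b2/s0 L1-HIT; vc=[6]
#4 0x19→b6/s0 VC-HIT; vc=[2]
#5 0x9→b2/s0 VC-HIT; vc=[6]
#6 0x19→b6/s0 VC-HIT; vc=[2]
#7 0x1a→b6/s0 L1-HIT; vc=[2]
#8 0x8→b2/s0 VC-HIT; vc=[6]
#9 0x8→b2/s0 L1-HIT; vc=[6]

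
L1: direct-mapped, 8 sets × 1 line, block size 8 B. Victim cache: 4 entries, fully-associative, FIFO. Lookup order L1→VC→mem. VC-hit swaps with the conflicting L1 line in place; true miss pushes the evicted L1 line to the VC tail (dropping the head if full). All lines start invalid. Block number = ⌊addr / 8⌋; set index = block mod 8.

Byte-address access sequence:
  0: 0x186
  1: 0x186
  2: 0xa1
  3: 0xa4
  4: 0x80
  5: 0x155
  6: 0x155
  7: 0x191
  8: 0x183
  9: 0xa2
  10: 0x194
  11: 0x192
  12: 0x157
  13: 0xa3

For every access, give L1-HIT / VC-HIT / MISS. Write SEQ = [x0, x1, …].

0: 0x186 (blk 48, set 0) → MISS  vc=[]
1: 0x186 (blk 48, set 0) → L1-HIT  vc=[]
2: 0xa1 (blk 20, set 4) → MISS  vc=[]
3: 0xa4 (blk 20, set 4) → L1-HIT  vc=[]
4: 0x80 (blk 16, set 0) → MISS  vc=[48]
5: 0x155 (blk 42, set 2) → MISS  vc=[48]
6: 0x155 (blk 42, set 2) → L1-HIT  vc=[48]
7: 0x191 (blk 50, set 2) → MISS  vc=[48, 42]
8: 0x183 (blk 48, set 0) → VC-HIT  vc=[16, 42]
9: 0xa2 (blk 20, set 4) → L1-HIT  vc=[16, 42]
10: 0x194 (blk 50, set 2) → L1-HIT  vc=[16, 42]
11: 0x192 (blk 50, set 2) → L1-HIT  vc=[16, 42]
12: 0x157 (blk 42, set 2) → VC-HIT  vc=[16, 50]
13: 0xa3 (blk 20, set 4) → L1-HIT  vc=[16, 50]

SEQ = [MISS, L1-HIT, MISS, L1-HIT, MISS, MISS, L1-HIT, MISS, VC-HIT, L1-HIT, L1-HIT, L1-HIT, VC-HIT, L1-HIT]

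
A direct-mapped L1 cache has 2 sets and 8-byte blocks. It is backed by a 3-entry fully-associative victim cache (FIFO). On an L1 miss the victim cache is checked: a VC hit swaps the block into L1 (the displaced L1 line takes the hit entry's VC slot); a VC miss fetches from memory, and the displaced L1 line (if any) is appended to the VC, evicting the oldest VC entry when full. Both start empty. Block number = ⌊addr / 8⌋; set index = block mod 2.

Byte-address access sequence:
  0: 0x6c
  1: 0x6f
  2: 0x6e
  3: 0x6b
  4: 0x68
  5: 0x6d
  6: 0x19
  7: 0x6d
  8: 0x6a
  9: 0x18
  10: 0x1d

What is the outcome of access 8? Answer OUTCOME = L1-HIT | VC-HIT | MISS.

OUTCOME = L1-HIT

0: 0x6c (blk 13, set 1) → MISS  vc=[]
1: 0x6f (blk 13, set 1) → L1-HIT  vc=[]
2: 0x6e (blk 13, set 1) → L1-HIT  vc=[]
3: 0x6b (blk 13, set 1) → L1-HIT  vc=[]
4: 0x68 (blk 13, set 1) → L1-HIT  vc=[]
5: 0x6d (blk 13, set 1) → L1-HIT  vc=[]
6: 0x19 (blk 3, set 1) → MISS  vc=[13]
7: 0x6d (blk 13, set 1) → VC-HIT  vc=[3]
8: 0x6a (blk 13, set 1) → L1-HIT  vc=[3]
9: 0x18 (blk 3, set 1) → VC-HIT  vc=[13]
10: 0x1d (blk 3, set 1) → L1-HIT  vc=[13]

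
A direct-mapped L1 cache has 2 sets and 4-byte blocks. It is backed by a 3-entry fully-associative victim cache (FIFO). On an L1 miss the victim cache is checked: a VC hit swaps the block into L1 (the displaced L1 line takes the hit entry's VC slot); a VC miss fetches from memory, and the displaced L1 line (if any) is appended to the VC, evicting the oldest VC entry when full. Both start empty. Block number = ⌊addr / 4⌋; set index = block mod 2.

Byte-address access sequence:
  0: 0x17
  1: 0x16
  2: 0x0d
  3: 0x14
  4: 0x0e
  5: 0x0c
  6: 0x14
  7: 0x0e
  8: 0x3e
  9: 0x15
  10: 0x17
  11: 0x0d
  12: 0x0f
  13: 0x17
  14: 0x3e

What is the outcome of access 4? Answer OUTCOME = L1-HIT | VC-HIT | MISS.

OUTCOME = VC-HIT

0: 0x17 (blk 5, set 1) → MISS  vc=[]
1: 0x16 (blk 5, set 1) → L1-HIT  vc=[]
2: 0xd (blk 3, set 1) → MISS  vc=[5]
3: 0x14 (blk 5, set 1) → VC-HIT  vc=[3]
4: 0xe (blk 3, set 1) → VC-HIT  vc=[5]
5: 0xc (blk 3, set 1) → L1-HIT  vc=[5]
6: 0x14 (blk 5, set 1) → VC-HIT  vc=[3]
7: 0xe (blk 3, set 1) → VC-HIT  vc=[5]
8: 0x3e (blk 15, set 1) → MISS  vc=[5, 3]
9: 0x15 (blk 5, set 1) → VC-HIT  vc=[15, 3]
10: 0x17 (blk 5, set 1) → L1-HIT  vc=[15, 3]
11: 0xd (blk 3, set 1) → VC-HIT  vc=[15, 5]
12: 0xf (blk 3, set 1) → L1-HIT  vc=[15, 5]
13: 0x17 (blk 5, set 1) → VC-HIT  vc=[15, 3]
14: 0x3e (blk 15, set 1) → VC-HIT  vc=[5, 3]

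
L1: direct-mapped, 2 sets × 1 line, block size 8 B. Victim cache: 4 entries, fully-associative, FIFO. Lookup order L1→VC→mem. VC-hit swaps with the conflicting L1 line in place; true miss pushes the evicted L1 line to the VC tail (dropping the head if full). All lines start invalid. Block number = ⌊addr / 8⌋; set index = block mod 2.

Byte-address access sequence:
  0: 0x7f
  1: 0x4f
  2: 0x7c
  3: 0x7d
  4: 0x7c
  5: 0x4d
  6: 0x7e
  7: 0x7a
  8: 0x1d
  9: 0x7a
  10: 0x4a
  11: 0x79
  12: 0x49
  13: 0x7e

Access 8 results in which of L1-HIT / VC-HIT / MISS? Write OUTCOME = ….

OUTCOME = MISS

#0 0x7f→b15/s1 MISS; vc=[]
#1 0x4f→b9/s1 MISS; vc=[15]
#2 0x7c→b15/s1 VC-HIT; vc=[9]
#3 0x7d→b15/s1 L1-HIT; vc=[9]
#4 0x7c→b15/s1 L1-HIT; vc=[9]
#5 0x4d→b9/s1 VC-HIT; vc=[15]
#6 0x7e→b15/s1 VC-HIT; vc=[9]
#7 0x7a→b15/s1 L1-HIT; vc=[9]
#8 0x1d→b3/s1 MISS; vc=[9,15]
#9 0x7a→b15/s1 VC-HIT; vc=[9,3]
#10 0x4a→b9/s1 VC-HIT; vc=[15,3]
#11 0x79→b15/s1 VC-HIT; vc=[9,3]
#12 0x49→b9/s1 VC-HIT; vc=[15,3]
#13 0x7e→b15/s1 VC-HIT; vc=[9,3]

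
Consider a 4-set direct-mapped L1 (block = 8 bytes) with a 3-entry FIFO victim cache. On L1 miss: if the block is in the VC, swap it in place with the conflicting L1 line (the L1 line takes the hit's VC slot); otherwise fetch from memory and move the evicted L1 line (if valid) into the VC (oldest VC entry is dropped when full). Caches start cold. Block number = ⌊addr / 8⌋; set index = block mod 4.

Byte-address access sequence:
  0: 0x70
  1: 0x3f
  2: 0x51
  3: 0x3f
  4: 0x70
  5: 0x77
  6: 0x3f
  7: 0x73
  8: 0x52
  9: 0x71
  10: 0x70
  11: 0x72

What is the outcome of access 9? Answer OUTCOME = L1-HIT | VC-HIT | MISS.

#0 0x70→b14/s2 MISS; vc=[]
#1 0x3f→b7/s3 MISS; vc=[]
#2 0x51→b10/s2 MISS; vc=[14]
#3 0x3f→b7/s3 L1-HIT; vc=[14]
#4 0x70→b14/s2 VC-HIT; vc=[10]
#5 0x77→b14/s2 L1-HIT; vc=[10]
#6 0x3f→b7/s3 L1-HIT; vc=[10]
#7 0x73→b14/s2 L1-HIT; vc=[10]
#8 0x52→b10/s2 VC-HIT; vc=[14]
#9 0x71→b14/s2 VC-HIT; vc=[10]
#10 0x70→b14/s2 L1-HIT; vc=[10]
#11 0x72→b14/s2 L1-HIT; vc=[10]

OUTCOME = VC-HIT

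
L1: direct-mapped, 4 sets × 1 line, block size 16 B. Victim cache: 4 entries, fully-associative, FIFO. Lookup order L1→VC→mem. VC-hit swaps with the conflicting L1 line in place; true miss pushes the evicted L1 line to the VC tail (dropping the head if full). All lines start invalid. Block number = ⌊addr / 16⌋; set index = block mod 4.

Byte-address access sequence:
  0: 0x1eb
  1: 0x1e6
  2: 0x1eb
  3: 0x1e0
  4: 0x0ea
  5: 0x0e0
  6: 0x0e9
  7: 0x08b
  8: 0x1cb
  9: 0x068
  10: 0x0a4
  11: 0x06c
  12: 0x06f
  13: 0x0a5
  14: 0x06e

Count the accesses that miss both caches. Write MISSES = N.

0: 0x1eb (blk 30, set 2) → MISS  vc=[]
1: 0x1e6 (blk 30, set 2) → L1-HIT  vc=[]
2: 0x1eb (blk 30, set 2) → L1-HIT  vc=[]
3: 0x1e0 (blk 30, set 2) → L1-HIT  vc=[]
4: 0xea (blk 14, set 2) → MISS  vc=[30]
5: 0xe0 (blk 14, set 2) → L1-HIT  vc=[30]
6: 0xe9 (blk 14, set 2) → L1-HIT  vc=[30]
7: 0x8b (blk 8, set 0) → MISS  vc=[30]
8: 0x1cb (blk 28, set 0) → MISS  vc=[30, 8]
9: 0x68 (blk 6, set 2) → MISS  vc=[30, 8, 14]
10: 0xa4 (blk 10, set 2) → MISS  vc=[30, 8, 14, 6]
11: 0x6c (blk 6, set 2) → VC-HIT  vc=[30, 8, 14, 10]
12: 0x6f (blk 6, set 2) → L1-HIT  vc=[30, 8, 14, 10]
13: 0xa5 (blk 10, set 2) → VC-HIT  vc=[30, 8, 14, 6]
14: 0x6e (blk 6, set 2) → VC-HIT  vc=[30, 8, 14, 10]

MISSES = 6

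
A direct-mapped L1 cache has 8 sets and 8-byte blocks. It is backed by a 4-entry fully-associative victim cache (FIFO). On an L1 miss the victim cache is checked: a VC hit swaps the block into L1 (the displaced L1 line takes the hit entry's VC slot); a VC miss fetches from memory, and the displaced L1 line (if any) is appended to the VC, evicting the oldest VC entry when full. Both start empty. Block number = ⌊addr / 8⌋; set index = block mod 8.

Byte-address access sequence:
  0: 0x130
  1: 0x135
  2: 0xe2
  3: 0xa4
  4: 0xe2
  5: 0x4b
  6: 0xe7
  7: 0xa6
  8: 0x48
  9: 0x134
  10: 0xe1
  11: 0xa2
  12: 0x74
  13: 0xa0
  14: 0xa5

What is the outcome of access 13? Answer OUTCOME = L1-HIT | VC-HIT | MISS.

OUTCOME = L1-HIT

#0 0x130→b38/s6 MISS; vc=[]
#1 0x135→b38/s6 L1-HIT; vc=[]
#2 0xe2→b28/s4 MISS; vc=[]
#3 0xa4→b20/s4 MISS; vc=[28]
#4 0xe2→b28/s4 VC-HIT; vc=[20]
#5 0x4b→b9/s1 MISS; vc=[20]
#6 0xe7→b28/s4 L1-HIT; vc=[20]
#7 0xa6→b20/s4 VC-HIT; vc=[28]
#8 0x48→b9/s1 L1-HIT; vc=[28]
#9 0x134→b38/s6 L1-HIT; vc=[28]
#10 0xe1→b28/s4 VC-HIT; vc=[20]
#11 0xa2→b20/s4 VC-HIT; vc=[28]
#12 0x74→b14/s6 MISS; vc=[28,38]
#13 0xa0→b20/s4 L1-HIT; vc=[28,38]
#14 0xa5→b20/s4 L1-HIT; vc=[28,38]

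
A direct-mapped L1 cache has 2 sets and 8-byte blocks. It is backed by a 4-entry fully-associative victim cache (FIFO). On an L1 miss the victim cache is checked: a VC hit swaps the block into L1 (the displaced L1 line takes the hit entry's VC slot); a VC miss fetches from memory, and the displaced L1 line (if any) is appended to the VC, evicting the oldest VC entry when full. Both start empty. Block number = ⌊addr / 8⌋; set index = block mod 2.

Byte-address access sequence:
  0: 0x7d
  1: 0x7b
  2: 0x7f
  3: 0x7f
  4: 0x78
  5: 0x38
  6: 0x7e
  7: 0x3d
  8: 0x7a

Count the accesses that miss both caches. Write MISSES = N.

#0 0x7d→b15/s1 MISS; vc=[]
#1 0x7b→b15/s1 L1-HIT; vc=[]
#2 0x7f→b15/s1 L1-HIT; vc=[]
#3 0x7f→b15/s1 L1-HIT; vc=[]
#4 0x78→b15/s1 L1-HIT; vc=[]
#5 0x38→b7/s1 MISS; vc=[15]
#6 0x7e→b15/s1 VC-HIT; vc=[7]
#7 0x3d→b7/s1 VC-HIT; vc=[15]
#8 0x7a→b15/s1 VC-HIT; vc=[7]

MISSES = 2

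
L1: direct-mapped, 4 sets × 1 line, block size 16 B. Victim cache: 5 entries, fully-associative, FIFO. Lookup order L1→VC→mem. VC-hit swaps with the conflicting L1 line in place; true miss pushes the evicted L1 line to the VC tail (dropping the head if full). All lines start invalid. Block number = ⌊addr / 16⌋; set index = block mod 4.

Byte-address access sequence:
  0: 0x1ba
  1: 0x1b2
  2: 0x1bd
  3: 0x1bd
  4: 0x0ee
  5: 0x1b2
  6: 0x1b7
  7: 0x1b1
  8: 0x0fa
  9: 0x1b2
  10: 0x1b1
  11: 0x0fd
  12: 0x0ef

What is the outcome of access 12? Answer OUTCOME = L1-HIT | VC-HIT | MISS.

0: 0x1ba (blk 27, set 3) → MISS  vc=[]
1: 0x1b2 (blk 27, set 3) → L1-HIT  vc=[]
2: 0x1bd (blk 27, set 3) → L1-HIT  vc=[]
3: 0x1bd (blk 27, set 3) → L1-HIT  vc=[]
4: 0xee (blk 14, set 2) → MISS  vc=[]
5: 0x1b2 (blk 27, set 3) → L1-HIT  vc=[]
6: 0x1b7 (blk 27, set 3) → L1-HIT  vc=[]
7: 0x1b1 (blk 27, set 3) → L1-HIT  vc=[]
8: 0xfa (blk 15, set 3) → MISS  vc=[27]
9: 0x1b2 (blk 27, set 3) → VC-HIT  vc=[15]
10: 0x1b1 (blk 27, set 3) → L1-HIT  vc=[15]
11: 0xfd (blk 15, set 3) → VC-HIT  vc=[27]
12: 0xef (blk 14, set 2) → L1-HIT  vc=[27]

OUTCOME = L1-HIT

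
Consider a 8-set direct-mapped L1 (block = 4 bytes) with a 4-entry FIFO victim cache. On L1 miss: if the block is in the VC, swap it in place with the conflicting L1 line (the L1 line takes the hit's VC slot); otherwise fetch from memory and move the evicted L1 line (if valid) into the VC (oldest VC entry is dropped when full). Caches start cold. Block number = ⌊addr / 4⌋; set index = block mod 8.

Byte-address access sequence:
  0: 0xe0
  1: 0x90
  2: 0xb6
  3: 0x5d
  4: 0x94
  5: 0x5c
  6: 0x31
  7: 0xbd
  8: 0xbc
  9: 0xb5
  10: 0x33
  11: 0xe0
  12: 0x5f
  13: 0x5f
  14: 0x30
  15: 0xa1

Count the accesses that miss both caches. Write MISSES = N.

MISSES = 8

#0 0xe0→b56/s0 MISS; vc=[]
#1 0x90→b36/s4 MISS; vc=[]
#2 0xb6→b45/s5 MISS; vc=[]
#3 0x5d→b23/s7 MISS; vc=[]
#4 0x94→b37/s5 MISS; vc=[45]
#5 0x5c→b23/s7 L1-HIT; vc=[45]
#6 0x31→b12/s4 MISS; vc=[45,36]
#7 0xbd→b47/s7 MISS; vc=[45,36,23]
#8 0xbc→b47/s7 L1-HIT; vc=[45,36,23]
#9 0xb5→b45/s5 VC-HIT; vc=[37,36,23]
#10 0x33→b12/s4 L1-HIT; vc=[37,36,23]
#11 0xe0→b56/s0 L1-HIT; vc=[37,36,23]
#12 0x5f→b23/s7 VC-HIT; vc=[37,36,47]
#13 0x5f→b23/s7 L1-HIT; vc=[37,36,47]
#14 0x30→b12/s4 L1-HIT; vc=[37,36,47]
#15 0xa1→b40/s0 MISS; vc=[37,36,47,56]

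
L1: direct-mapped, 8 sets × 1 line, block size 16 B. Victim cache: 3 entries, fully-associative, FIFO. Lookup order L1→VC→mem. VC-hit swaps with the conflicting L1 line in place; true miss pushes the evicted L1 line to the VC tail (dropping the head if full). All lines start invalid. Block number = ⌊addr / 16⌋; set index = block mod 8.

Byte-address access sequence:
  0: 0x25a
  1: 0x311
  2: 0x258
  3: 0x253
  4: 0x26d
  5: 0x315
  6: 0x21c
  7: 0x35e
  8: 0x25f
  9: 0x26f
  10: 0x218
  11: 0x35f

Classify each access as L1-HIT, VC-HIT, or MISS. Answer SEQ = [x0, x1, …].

0: 0x25a (blk 37, set 5) → MISS  vc=[]
1: 0x311 (blk 49, set 1) → MISS  vc=[]
2: 0x258 (blk 37, set 5) → L1-HIT  vc=[]
3: 0x253 (blk 37, set 5) → L1-HIT  vc=[]
4: 0x26d (blk 38, set 6) → MISS  vc=[]
5: 0x315 (blk 49, set 1) → L1-HIT  vc=[]
6: 0x21c (blk 33, set 1) → MISS  vc=[49]
7: 0x35e (blk 53, set 5) → MISS  vc=[49, 37]
8: 0x25f (blk 37, set 5) → VC-HIT  vc=[49, 53]
9: 0x26f (blk 38, set 6) → L1-HIT  vc=[49, 53]
10: 0x218 (blk 33, set 1) → L1-HIT  vc=[49, 53]
11: 0x35f (blk 53, set 5) → VC-HIT  vc=[49, 37]

SEQ = [MISS, MISS, L1-HIT, L1-HIT, MISS, L1-HIT, MISS, MISS, VC-HIT, L1-HIT, L1-HIT, VC-HIT]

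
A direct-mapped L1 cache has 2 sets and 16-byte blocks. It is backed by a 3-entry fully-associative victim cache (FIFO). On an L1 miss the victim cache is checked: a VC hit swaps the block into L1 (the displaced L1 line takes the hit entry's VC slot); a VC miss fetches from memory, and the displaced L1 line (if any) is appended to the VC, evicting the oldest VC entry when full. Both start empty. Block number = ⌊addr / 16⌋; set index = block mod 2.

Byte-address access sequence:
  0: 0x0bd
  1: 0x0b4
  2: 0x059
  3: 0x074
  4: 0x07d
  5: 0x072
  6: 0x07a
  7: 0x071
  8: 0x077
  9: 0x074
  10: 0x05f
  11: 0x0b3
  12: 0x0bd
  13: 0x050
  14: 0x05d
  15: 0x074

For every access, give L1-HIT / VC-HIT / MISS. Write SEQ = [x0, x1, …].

0: 0xbd (blk 11, set 1) → MISS  vc=[]
1: 0xb4 (blk 11, set 1) → L1-HIT  vc=[]
2: 0x59 (blk 5, set 1) → MISS  vc=[11]
3: 0x74 (blk 7, set 1) → MISS  vc=[11, 5]
4: 0x7d (blk 7, set 1) → L1-HIT  vc=[11, 5]
5: 0x72 (blk 7, set 1) → L1-HIT  vc=[11, 5]
6: 0x7a (blk 7, set 1) → L1-HIT  vc=[11, 5]
7: 0x71 (blk 7, set 1) → L1-HIT  vc=[11, 5]
8: 0x77 (blk 7, set 1) → L1-HIT  vc=[11, 5]
9: 0x74 (blk 7, set 1) → L1-HIT  vc=[11, 5]
10: 0x5f (blk 5, set 1) → VC-HIT  vc=[11, 7]
11: 0xb3 (blk 11, set 1) → VC-HIT  vc=[5, 7]
12: 0xbd (blk 11, set 1) → L1-HIT  vc=[5, 7]
13: 0x50 (blk 5, set 1) → VC-HIT  vc=[11, 7]
14: 0x5d (blk 5, set 1) → L1-HIT  vc=[11, 7]
15: 0x74 (blk 7, set 1) → VC-HIT  vc=[11, 5]

SEQ = [MISS, L1-HIT, MISS, MISS, L1-HIT, L1-HIT, L1-HIT, L1-HIT, L1-HIT, L1-HIT, VC-HIT, VC-HIT, L1-HIT, VC-HIT, L1-HIT, VC-HIT]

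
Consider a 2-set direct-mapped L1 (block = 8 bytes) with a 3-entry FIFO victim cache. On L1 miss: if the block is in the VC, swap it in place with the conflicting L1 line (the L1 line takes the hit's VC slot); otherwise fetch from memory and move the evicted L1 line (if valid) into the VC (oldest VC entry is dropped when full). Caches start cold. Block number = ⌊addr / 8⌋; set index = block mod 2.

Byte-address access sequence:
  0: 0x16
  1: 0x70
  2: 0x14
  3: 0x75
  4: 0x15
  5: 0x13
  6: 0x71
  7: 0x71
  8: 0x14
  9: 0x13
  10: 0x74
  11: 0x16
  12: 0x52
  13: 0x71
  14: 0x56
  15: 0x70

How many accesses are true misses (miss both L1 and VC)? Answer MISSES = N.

MISSES = 3

#0 0x16→b2/s0 MISS; vc=[]
#1 0x70→b14/s0 MISS; vc=[2]
#2 0x14→b2/s0 VC-HIT; vc=[14]
#3 0x75→b14/s0 VC-HIT; vc=[2]
#4 0x15→b2/s0 VC-HIT; vc=[14]
#5 0x13→b2/s0 L1-HIT; vc=[14]
#6 0x71→b14/s0 VC-HIT; vc=[2]
#7 0x71→b14/s0 L1-HIT; vc=[2]
#8 0x14→b2/s0 VC-HIT; vc=[14]
#9 0x13→b2/s0 L1-HIT; vc=[14]
#10 0x74→b14/s0 VC-HIT; vc=[2]
#11 0x16→b2/s0 VC-HIT; vc=[14]
#12 0x52→b10/s0 MISS; vc=[14,2]
#13 0x71→b14/s0 VC-HIT; vc=[10,2]
#14 0x56→b10/s0 VC-HIT; vc=[14,2]
#15 0x70→b14/s0 VC-HIT; vc=[10,2]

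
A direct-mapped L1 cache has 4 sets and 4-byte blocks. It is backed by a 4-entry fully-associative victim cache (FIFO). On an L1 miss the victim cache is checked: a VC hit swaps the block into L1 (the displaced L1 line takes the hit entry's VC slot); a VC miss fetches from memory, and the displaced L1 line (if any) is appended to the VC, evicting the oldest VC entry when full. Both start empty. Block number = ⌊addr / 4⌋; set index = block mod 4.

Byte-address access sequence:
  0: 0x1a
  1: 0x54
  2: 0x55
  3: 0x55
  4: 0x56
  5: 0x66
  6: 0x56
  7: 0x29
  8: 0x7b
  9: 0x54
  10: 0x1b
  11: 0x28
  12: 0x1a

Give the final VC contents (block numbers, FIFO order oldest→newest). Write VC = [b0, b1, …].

0: 0x1a (blk 6, set 2) → MISS  vc=[]
1: 0x54 (blk 21, set 1) → MISS  vc=[]
2: 0x55 (blk 21, set 1) → L1-HIT  vc=[]
3: 0x55 (blk 21, set 1) → L1-HIT  vc=[]
4: 0x56 (blk 21, set 1) → L1-HIT  vc=[]
5: 0x66 (blk 25, set 1) → MISS  vc=[21]
6: 0x56 (blk 21, set 1) → VC-HIT  vc=[25]
7: 0x29 (blk 10, set 2) → MISS  vc=[25, 6]
8: 0x7b (blk 30, set 2) → MISS  vc=[25, 6, 10]
9: 0x54 (blk 21, set 1) → L1-HIT  vc=[25, 6, 10]
10: 0x1b (blk 6, set 2) → VC-HIT  vc=[25, 30, 10]
11: 0x28 (blk 10, set 2) → VC-HIT  vc=[25, 30, 6]
12: 0x1a (blk 6, set 2) → VC-HIT  vc=[25, 30, 10]

VC = [25, 30, 10]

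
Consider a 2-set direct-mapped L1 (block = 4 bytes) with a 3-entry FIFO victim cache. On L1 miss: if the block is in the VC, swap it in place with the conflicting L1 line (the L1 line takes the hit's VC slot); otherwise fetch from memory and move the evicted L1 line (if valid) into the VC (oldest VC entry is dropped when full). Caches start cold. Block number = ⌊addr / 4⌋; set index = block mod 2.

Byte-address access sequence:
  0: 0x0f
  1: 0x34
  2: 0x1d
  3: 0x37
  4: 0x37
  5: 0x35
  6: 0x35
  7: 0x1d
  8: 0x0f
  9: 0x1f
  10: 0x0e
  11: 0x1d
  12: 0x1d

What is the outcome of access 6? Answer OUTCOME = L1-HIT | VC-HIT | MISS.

#0 0xf→b3/s1 MISS; vc=[]
#1 0x34→b13/s1 MISS; vc=[3]
#2 0x1d→b7/s1 MISS; vc=[3,13]
#3 0x37→b13/s1 VC-HIT; vc=[3,7]
#4 0x37→b13/s1 L1-HIT; vc=[3,7]
#5 0x35→b13/s1 L1-HIT; vc=[3,7]
#6 0x35→b13/s1 L1-HIT; vc=[3,7]
#7 0x1d→b7/s1 VC-HIT; vc=[3,13]
#8 0xf→b3/s1 VC-HIT; vc=[7,13]
#9 0x1f→b7/s1 VC-HIT; vc=[3,13]
#10 0xe→b3/s1 VC-HIT; vc=[7,13]
#11 0x1d→b7/s1 VC-HIT; vc=[3,13]
#12 0x1d→b7/s1 L1-HIT; vc=[3,13]

OUTCOME = L1-HIT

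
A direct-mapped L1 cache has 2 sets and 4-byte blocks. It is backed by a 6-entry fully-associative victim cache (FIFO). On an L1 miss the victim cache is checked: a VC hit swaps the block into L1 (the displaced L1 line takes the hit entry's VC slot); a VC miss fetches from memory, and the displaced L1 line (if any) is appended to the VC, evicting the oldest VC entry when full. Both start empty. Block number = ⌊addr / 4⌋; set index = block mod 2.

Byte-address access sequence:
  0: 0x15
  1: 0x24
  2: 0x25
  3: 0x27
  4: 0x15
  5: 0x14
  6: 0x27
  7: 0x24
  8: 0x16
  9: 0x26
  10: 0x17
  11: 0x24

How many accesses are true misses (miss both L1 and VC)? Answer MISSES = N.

MISSES = 2

0: 0x15 (blk 5, set 1) → MISS  vc=[]
1: 0x24 (blk 9, set 1) → MISS  vc=[5]
2: 0x25 (blk 9, set 1) → L1-HIT  vc=[5]
3: 0x27 (blk 9, set 1) → L1-HIT  vc=[5]
4: 0x15 (blk 5, set 1) → VC-HIT  vc=[9]
5: 0x14 (blk 5, set 1) → L1-HIT  vc=[9]
6: 0x27 (blk 9, set 1) → VC-HIT  vc=[5]
7: 0x24 (blk 9, set 1) → L1-HIT  vc=[5]
8: 0x16 (blk 5, set 1) → VC-HIT  vc=[9]
9: 0x26 (blk 9, set 1) → VC-HIT  vc=[5]
10: 0x17 (blk 5, set 1) → VC-HIT  vc=[9]
11: 0x24 (blk 9, set 1) → VC-HIT  vc=[5]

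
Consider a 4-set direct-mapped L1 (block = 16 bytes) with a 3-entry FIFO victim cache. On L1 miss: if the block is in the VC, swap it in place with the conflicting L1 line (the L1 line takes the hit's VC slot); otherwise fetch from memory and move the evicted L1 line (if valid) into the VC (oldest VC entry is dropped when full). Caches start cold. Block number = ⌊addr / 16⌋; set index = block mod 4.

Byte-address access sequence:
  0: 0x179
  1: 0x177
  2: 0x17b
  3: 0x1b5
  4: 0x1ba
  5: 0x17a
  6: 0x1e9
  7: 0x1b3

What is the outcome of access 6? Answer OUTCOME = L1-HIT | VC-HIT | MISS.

OUTCOME = MISS

#0 0x179→b23/s3 MISS; vc=[]
#1 0x177→b23/s3 L1-HIT; vc=[]
#2 0x17b→b23/s3 L1-HIT; vc=[]
#3 0x1b5→b27/s3 MISS; vc=[23]
#4 0x1ba→b27/s3 L1-HIT; vc=[23]
#5 0x17a→b23/s3 VC-HIT; vc=[27]
#6 0x1e9→b30/s2 MISS; vc=[27]
#7 0x1b3→b27/s3 VC-HIT; vc=[23]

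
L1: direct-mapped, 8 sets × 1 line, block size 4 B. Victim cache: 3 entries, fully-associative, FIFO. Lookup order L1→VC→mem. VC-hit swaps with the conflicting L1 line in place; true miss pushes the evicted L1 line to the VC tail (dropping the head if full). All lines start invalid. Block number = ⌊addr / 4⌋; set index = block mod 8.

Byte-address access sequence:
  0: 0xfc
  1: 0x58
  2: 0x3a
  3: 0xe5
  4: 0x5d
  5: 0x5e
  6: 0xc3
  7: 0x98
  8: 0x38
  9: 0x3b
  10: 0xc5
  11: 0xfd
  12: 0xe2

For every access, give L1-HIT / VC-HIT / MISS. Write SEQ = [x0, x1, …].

SEQ = [MISS, MISS, MISS, MISS, MISS, L1-HIT, MISS, MISS, VC-HIT, L1-HIT, MISS, VC-HIT, MISS]

0: 0xfc (blk 63, set 7) → MISS  vc=[]
1: 0x58 (blk 22, set 6) → MISS  vc=[]
2: 0x3a (blk 14, set 6) → MISS  vc=[22]
3: 0xe5 (blk 57, set 1) → MISS  vc=[22]
4: 0x5d (blk 23, set 7) → MISS  vc=[22, 63]
5: 0x5e (blk 23, set 7) → L1-HIT  vc=[22, 63]
6: 0xc3 (blk 48, set 0) → MISS  vc=[22, 63]
7: 0x98 (blk 38, set 6) → MISS  vc=[22, 63, 14]
8: 0x38 (blk 14, set 6) → VC-HIT  vc=[22, 63, 38]
9: 0x3b (blk 14, set 6) → L1-HIT  vc=[22, 63, 38]
10: 0xc5 (blk 49, set 1) → MISS  vc=[63, 38, 57]
11: 0xfd (blk 63, set 7) → VC-HIT  vc=[23, 38, 57]
12: 0xe2 (blk 56, set 0) → MISS  vc=[38, 57, 48]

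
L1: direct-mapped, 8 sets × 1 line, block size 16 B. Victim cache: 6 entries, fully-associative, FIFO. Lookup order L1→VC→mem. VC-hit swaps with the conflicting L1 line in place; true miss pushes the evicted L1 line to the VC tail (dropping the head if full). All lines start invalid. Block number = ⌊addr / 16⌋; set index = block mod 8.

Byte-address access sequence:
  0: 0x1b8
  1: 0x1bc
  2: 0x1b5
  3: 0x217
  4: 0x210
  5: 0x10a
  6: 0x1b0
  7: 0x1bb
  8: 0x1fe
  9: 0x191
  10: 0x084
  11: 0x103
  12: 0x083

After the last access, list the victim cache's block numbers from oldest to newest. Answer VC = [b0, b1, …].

  [0] addr=0x1b8 blk=27 s=3: MISS | VC []
  [1] addr=0x1bc blk=27 s=3: L1-HIT | VC []
  [2] addr=0x1b5 blk=27 s=3: L1-HIT | VC []
  [3] addr=0x217 blk=33 s=1: MISS | VC []
  [4] addr=0x210 blk=33 s=1: L1-HIT | VC []
  [5] addr=0x10a blk=16 s=0: MISS | VC []
  [6] addr=0x1b0 blk=27 s=3: L1-HIT | VC []
  [7] addr=0x1bb blk=27 s=3: L1-HIT | VC []
  [8] addr=0x1fe blk=31 s=7: MISS | VC []
  [9] addr=0x191 blk=25 s=1: MISS | VC [33]
  [10] addr=0x84 blk=8 s=0: MISS | VC [33, 16]
  [11] addr=0x103 blk=16 s=0: VC-HIT | VC [33, 8]
  [12] addr=0x83 blk=8 s=0: VC-HIT | VC [33, 16]

VC = [33, 16]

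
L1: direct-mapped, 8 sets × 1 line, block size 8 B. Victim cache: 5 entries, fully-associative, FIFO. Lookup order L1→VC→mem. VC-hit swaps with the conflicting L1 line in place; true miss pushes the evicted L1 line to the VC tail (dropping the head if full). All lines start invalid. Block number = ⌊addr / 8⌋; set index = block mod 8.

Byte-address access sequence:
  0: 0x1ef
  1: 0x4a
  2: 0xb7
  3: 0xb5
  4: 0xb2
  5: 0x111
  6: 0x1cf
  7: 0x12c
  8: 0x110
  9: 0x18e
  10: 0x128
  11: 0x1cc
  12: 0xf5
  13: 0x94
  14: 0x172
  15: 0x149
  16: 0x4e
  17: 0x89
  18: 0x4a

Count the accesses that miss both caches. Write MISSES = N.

#0 0x1ef→b61/s5 MISS; vc=[]
#1 0x4a→b9/s1 MISS; vc=[]
#2 0xb7→b22/s6 MISS; vc=[]
#3 0xb5→b22/s6 L1-HIT; vc=[]
#4 0xb2→b22/s6 L1-HIT; vc=[]
#5 0x111→b34/s2 MISS; vc=[]
#6 0x1cf→b57/s1 MISS; vc=[9]
#7 0x12c→b37/s5 MISS; vc=[9,61]
#8 0x110→b34/s2 L1-HIT; vc=[9,61]
#9 0x18e→b49/s1 MISS; vc=[9,61,57]
#10 0x128→b37/s5 L1-HIT; vc=[9,61,57]
#11 0x1cc→b57/s1 VC-HIT; vc=[9,61,49]
#12 0xf5→b30/s6 MISS; vc=[9,61,49,22]
#13 0x94→b18/s2 MISS; vc=[9,61,49,22,34]
#14 0x172→b46/s6 MISS; vc=[61,49,22,34,30]
#15 0x149→b41/s1 MISS; vc=[49,22,34,30,57]
#16 0x4e→b9/s1 MISS; vc=[22,34,30,57,41]
#17 0x89→b17/s1 MISS; vc=[34,30,57,41,9]
#18 0x4a→b9/s1 VC-HIT; vc=[34,30,57,41,17]

MISSES = 13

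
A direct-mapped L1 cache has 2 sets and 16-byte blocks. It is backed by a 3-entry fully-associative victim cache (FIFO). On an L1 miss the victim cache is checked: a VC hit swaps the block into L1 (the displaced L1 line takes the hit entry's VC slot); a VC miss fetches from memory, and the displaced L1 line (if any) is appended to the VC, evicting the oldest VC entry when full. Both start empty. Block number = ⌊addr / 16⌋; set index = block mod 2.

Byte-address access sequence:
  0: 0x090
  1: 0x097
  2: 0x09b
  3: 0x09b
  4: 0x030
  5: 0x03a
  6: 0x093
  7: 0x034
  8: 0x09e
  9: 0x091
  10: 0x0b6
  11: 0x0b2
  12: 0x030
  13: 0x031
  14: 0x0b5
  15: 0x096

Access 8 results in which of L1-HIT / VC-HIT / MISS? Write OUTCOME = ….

0: 0x90 (blk 9, set 1) → MISS  vc=[]
1: 0x97 (blk 9, set 1) → L1-HIT  vc=[]
2: 0x9b (blk 9, set 1) → L1-HIT  vc=[]
3: 0x9b (blk 9, set 1) → L1-HIT  vc=[]
4: 0x30 (blk 3, set 1) → MISS  vc=[9]
5: 0x3a (blk 3, set 1) → L1-HIT  vc=[9]
6: 0x93 (blk 9, set 1) → VC-HIT  vc=[3]
7: 0x34 (blk 3, set 1) → VC-HIT  vc=[9]
8: 0x9e (blk 9, set 1) → VC-HIT  vc=[3]
9: 0x91 (blk 9, set 1) → L1-HIT  vc=[3]
10: 0xb6 (blk 11, set 1) → MISS  vc=[3, 9]
11: 0xb2 (blk 11, set 1) → L1-HIT  vc=[3, 9]
12: 0x30 (blk 3, set 1) → VC-HIT  vc=[11, 9]
13: 0x31 (blk 3, set 1) → L1-HIT  vc=[11, 9]
14: 0xb5 (blk 11, set 1) → VC-HIT  vc=[3, 9]
15: 0x96 (blk 9, set 1) → VC-HIT  vc=[3, 11]

OUTCOME = VC-HIT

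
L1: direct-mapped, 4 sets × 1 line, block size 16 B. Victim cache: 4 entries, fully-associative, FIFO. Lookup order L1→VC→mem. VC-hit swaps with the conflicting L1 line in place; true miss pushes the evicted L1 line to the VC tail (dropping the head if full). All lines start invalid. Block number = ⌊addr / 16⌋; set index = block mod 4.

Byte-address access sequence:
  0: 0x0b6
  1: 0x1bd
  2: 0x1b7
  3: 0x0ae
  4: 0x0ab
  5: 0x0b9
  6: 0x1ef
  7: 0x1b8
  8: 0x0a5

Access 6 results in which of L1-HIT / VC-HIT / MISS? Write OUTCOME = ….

#0 0xb6→b11/s3 MISS; vc=[]
#1 0x1bd→b27/s3 MISS; vc=[11]
#2 0x1b7→b27/s3 L1-HIT; vc=[11]
#3 0xae→b10/s2 MISS; vc=[11]
#4 0xab→b10/s2 L1-HIT; vc=[11]
#5 0xb9→b11/s3 VC-HIT; vc=[27]
#6 0x1ef→b30/s2 MISS; vc=[27,10]
#7 0x1b8→b27/s3 VC-HIT; vc=[11,10]
#8 0xa5→b10/s2 VC-HIT; vc=[11,30]

OUTCOME = MISS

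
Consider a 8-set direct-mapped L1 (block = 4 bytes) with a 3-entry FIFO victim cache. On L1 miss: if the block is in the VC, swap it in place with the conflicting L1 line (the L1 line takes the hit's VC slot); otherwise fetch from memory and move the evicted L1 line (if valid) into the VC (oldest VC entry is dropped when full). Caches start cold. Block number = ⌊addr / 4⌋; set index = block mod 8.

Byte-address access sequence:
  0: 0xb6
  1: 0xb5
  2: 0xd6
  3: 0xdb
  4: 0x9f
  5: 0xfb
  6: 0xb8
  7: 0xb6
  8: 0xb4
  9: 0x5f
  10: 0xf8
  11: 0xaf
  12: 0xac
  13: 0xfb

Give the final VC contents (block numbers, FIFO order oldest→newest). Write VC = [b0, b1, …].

VC = [54, 46, 39]

  [0] addr=0xb6 blk=45 s=5: MISS | VC []
  [1] addr=0xb5 blk=45 s=5: L1-HIT | VC []
  [2] addr=0xd6 blk=53 s=5: MISS | VC [45]
  [3] addr=0xdb blk=54 s=6: MISS | VC [45]
  [4] addr=0x9f blk=39 s=7: MISS | VC [45]
  [5] addr=0xfb blk=62 s=6: MISS | VC [45, 54]
  [6] addr=0xb8 blk=46 s=6: MISS | VC [45, 54, 62]
  [7] addr=0xb6 blk=45 s=5: VC-HIT | VC [53, 54, 62]
  [8] addr=0xb4 blk=45 s=5: L1-HIT | VC [53, 54, 62]
  [9] addr=0x5f blk=23 s=7: MISS | VC [54, 62, 39]
  [10] addr=0xf8 blk=62 s=6: VC-HIT | VC [54, 46, 39]
  [11] addr=0xaf blk=43 s=3: MISS | VC [54, 46, 39]
  [12] addr=0xac blk=43 s=3: L1-HIT | VC [54, 46, 39]
  [13] addr=0xfb blk=62 s=6: L1-HIT | VC [54, 46, 39]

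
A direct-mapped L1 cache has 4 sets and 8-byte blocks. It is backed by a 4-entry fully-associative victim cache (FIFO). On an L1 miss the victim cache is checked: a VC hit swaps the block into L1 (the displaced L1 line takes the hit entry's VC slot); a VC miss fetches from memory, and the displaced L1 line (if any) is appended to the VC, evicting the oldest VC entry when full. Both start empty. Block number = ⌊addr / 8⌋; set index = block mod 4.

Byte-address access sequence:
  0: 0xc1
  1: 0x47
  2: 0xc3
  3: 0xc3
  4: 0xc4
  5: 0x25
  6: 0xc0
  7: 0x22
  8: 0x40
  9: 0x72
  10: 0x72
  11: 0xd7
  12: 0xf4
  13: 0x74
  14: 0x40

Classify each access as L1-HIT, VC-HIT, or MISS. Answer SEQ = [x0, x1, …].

SEQ = [MISS, MISS, VC-HIT, L1-HIT, L1-HIT, MISS, VC-HIT, VC-HIT, VC-HIT, MISS, L1-HIT, MISS, MISS, VC-HIT, L1-HIT]

#0 0xc1→b24/s0 MISS; vc=[]
#1 0x47→b8/s0 MISS; vc=[24]
#2 0xc3→b24/s0 VC-HIT; vc=[8]
#3 0xc3→b24/s0 L1-HIT; vc=[8]
#4 0xc4→b24/s0 L1-HIT; vc=[8]
#5 0x25→b4/s0 MISS; vc=[8,24]
#6 0xc0→b24/s0 VC-HIT; vc=[8,4]
#7 0x22→b4/s0 VC-HIT; vc=[8,24]
#8 0x40→b8/s0 VC-HIT; vc=[4,24]
#9 0x72→b14/s2 MISS; vc=[4,24]
#10 0x72→b14/s2 L1-HIT; vc=[4,24]
#11 0xd7→b26/s2 MISS; vc=[4,24,14]
#12 0xf4→b30/s2 MISS; vc=[4,24,14,26]
#13 0x74→b14/s2 VC-HIT; vc=[4,24,30,26]
#14 0x40→b8/s0 L1-HIT; vc=[4,24,30,26]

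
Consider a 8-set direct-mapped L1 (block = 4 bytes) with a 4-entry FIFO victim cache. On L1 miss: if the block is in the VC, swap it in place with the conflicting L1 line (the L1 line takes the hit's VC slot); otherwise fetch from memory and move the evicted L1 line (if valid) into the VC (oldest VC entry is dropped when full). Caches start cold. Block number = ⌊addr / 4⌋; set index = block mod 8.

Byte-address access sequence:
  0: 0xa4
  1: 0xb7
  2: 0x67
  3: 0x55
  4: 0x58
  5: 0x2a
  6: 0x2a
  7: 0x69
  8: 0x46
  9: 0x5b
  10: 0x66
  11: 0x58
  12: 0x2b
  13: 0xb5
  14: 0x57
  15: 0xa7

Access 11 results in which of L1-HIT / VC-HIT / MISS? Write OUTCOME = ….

OUTCOME = L1-HIT

#0 0xa4→b41/s1 MISS; vc=[]
#1 0xb7→b45/s5 MISS; vc=[]
#2 0x67→b25/s1 MISS; vc=[41]
#3 0x55→b21/s5 MISS; vc=[41,45]
#4 0x58→b22/s6 MISS; vc=[41,45]
#5 0x2a→b10/s2 MISS; vc=[41,45]
#6 0x2a→b10/s2 L1-HIT; vc=[41,45]
#7 0x69→b26/s2 MISS; vc=[41,45,10]
#8 0x46→b17/s1 MISS; vc=[41,45,10,25]
#9 0x5b→b22/s6 L1-HIT; vc=[41,45,10,25]
#10 0x66→b25/s1 VC-HIT; vc=[41,45,10,17]
#11 0x58→b22/s6 L1-HIT; vc=[41,45,10,17]
#12 0x2b→b10/s2 VC-HIT; vc=[41,45,26,17]
#13 0xb5→b45/s5 VC-HIT; vc=[41,21,26,17]
#14 0x57→b21/s5 VC-HIT; vc=[41,45,26,17]
#15 0xa7→b41/s1 VC-HIT; vc=[25,45,26,17]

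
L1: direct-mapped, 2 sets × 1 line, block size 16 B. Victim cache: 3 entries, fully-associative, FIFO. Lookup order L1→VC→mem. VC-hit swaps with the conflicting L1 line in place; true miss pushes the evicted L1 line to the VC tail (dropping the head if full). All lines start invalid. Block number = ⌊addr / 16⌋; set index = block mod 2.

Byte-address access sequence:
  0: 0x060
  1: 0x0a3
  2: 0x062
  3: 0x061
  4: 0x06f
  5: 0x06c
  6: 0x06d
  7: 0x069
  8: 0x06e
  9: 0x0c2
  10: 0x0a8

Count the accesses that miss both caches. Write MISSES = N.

  [0] addr=0x60 blk=6 s=0: MISS | VC []
  [1] addr=0xa3 blk=10 s=0: MISS | VC [6]
  [2] addr=0x62 blk=6 s=0: VC-HIT | VC [10]
  [3] addr=0x61 blk=6 s=0: L1-HIT | VC [10]
  [4] addr=0x6f blk=6 s=0: L1-HIT | VC [10]
  [5] addr=0x6c blk=6 s=0: L1-HIT | VC [10]
  [6] addr=0x6d blk=6 s=0: L1-HIT | VC [10]
  [7] addr=0x69 blk=6 s=0: L1-HIT | VC [10]
  [8] addr=0x6e blk=6 s=0: L1-HIT | VC [10]
  [9] addr=0xc2 blk=12 s=0: MISS | VC [10, 6]
  [10] addr=0xa8 blk=10 s=0: VC-HIT | VC [12, 6]

MISSES = 3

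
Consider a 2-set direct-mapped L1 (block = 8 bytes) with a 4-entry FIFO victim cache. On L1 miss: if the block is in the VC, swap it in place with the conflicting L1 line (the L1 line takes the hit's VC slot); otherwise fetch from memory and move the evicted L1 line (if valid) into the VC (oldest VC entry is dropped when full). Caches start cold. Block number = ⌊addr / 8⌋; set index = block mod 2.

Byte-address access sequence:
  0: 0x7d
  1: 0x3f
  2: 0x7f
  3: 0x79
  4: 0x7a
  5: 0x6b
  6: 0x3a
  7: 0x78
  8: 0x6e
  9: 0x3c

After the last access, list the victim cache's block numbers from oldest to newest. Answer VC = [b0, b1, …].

VC = [15, 13]

0: 0x7d (blk 15, set 1) → MISS  vc=[]
1: 0x3f (blk 7, set 1) → MISS  vc=[15]
2: 0x7f (blk 15, set 1) → VC-HIT  vc=[7]
3: 0x79 (blk 15, set 1) → L1-HIT  vc=[7]
4: 0x7a (blk 15, set 1) → L1-HIT  vc=[7]
5: 0x6b (blk 13, set 1) → MISS  vc=[7, 15]
6: 0x3a (blk 7, set 1) → VC-HIT  vc=[13, 15]
7: 0x78 (blk 15, set 1) → VC-HIT  vc=[13, 7]
8: 0x6e (blk 13, set 1) → VC-HIT  vc=[15, 7]
9: 0x3c (blk 7, set 1) → VC-HIT  vc=[15, 13]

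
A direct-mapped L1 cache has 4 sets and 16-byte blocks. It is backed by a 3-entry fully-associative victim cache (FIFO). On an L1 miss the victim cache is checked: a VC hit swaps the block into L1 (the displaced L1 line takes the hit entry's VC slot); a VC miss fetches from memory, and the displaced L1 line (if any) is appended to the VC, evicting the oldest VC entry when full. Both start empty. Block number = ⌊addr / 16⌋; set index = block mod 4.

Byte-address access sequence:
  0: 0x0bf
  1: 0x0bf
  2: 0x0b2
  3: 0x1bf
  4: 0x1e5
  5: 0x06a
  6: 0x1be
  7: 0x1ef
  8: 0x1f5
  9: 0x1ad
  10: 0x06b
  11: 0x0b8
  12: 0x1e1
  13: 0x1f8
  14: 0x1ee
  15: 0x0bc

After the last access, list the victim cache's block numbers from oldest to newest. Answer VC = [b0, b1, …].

VC = [27, 6, 31]

  [0] addr=0xbf blk=11 s=3: MISS | VC []
  [1] addr=0xbf blk=11 s=3: L1-HIT | VC []
  [2] addr=0xb2 blk=11 s=3: L1-HIT | VC []
  [3] addr=0x1bf blk=27 s=3: MISS | VC [11]
  [4] addr=0x1e5 blk=30 s=2: MISS | VC [11]
  [5] addr=0x6a blk=6 s=2: MISS | VC [11, 30]
  [6] addr=0x1be blk=27 s=3: L1-HIT | VC [11, 30]
  [7] addr=0x1ef blk=30 s=2: VC-HIT | VC [11, 6]
  [8] addr=0x1f5 blk=31 s=3: MISS | VC [11, 6, 27]
  [9] addr=0x1ad blk=26 s=2: MISS | VC [6, 27, 30]
  [10] addr=0x6b blk=6 s=2: VC-HIT | VC [26, 27, 30]
  [11] addr=0xb8 blk=11 s=3: MISS | VC [27, 30, 31]
  [12] addr=0x1e1 blk=30 s=2: VC-HIT | VC [27, 6, 31]
  [13] addr=0x1f8 blk=31 s=3: VC-HIT | VC [27, 6, 11]
  [14] addr=0x1ee blk=30 s=2: L1-HIT | VC [27, 6, 11]
  [15] addr=0xbc blk=11 s=3: VC-HIT | VC [27, 6, 31]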